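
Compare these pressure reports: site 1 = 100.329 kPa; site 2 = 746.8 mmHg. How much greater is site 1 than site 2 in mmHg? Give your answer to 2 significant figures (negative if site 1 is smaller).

5.7 mmHg

site 1: 100.329 kPa = 752.529 mmHg.
Difference: 752.529 − 746.800 = 5.7 mmHg.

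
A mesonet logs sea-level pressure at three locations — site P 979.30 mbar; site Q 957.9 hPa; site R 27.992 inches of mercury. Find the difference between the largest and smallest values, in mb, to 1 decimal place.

31.4 mb

site Q: 957.9 hPa = 957.900 mb.
site R: 27.992 inHg = 947.918 mb.
Spread: 979.300 − 947.918 = 31.4 mb.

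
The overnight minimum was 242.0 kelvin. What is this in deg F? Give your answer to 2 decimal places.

-24.07 °F

First to °C: -31.15 °C.
Then to °F: -24.07 °F.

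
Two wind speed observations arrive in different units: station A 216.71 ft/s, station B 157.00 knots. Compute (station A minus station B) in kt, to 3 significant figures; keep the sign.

-28.6 kt

station A: 216.71 ft/s = 128.397 kt.
Difference: 128.397 − 157.000 = -28.6 kt.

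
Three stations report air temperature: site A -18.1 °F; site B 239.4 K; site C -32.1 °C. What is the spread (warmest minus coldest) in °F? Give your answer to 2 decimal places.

10.65 °F

site A: -18.1 °F = -27.833 °C.
site B: 239.4 K = -33.750 °C.
Spread: (-27.833) − (-33.750) = 5.917 °C = 10.65 °F.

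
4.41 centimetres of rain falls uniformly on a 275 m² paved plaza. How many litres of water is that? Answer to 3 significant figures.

Depth: 4.41 cm × 10 = 44.1 mm.
1 mm over 1 m² is 1 L, so volume = 44.1 × 275 = 12127.5 L ≈ 12100 L.

12100 litres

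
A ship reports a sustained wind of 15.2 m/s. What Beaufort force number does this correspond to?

15.2 m/s lies in the Beaufort 7 band (near gale, 13.9–17.1 m/s).

Beaufort force 7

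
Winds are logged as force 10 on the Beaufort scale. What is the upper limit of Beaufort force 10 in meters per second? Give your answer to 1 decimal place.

28.4 m/s

Beaufort 10 (storm) spans 24.5–28.4 m/s.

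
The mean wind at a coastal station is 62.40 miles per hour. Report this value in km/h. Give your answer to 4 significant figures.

100.4 km/h

1 mph = 1.60934 km/h, so 62.40 × 1.60934 = 100.4 km/h.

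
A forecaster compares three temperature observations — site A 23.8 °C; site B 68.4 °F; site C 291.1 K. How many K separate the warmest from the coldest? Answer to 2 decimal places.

5.85 K

site B: 68.4 °F = 20.222 °C.
site C: 291.1 K = 17.950 °C.
Spread: 23.800 − 17.950 = 5.850 °C.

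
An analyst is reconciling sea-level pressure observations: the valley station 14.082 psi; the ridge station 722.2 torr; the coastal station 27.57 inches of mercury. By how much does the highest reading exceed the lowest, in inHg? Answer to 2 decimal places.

1.10 inHg

the valley station: 14.082 psi = 28.6712 inHg.
the ridge station: 722.2 mmHg = 28.4331 inHg.
Spread: 28.6712 − 27.5700 = 1.10 inHg.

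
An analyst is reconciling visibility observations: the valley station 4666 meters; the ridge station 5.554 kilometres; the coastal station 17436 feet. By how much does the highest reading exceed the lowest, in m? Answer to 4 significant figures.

the ridge station: 5.554 km = 5554.000 m.
the coastal station: 17436 ft = 5314.493 m.
Spread: 5554.000 − 4666.000 = 888.0 m.

888.0 m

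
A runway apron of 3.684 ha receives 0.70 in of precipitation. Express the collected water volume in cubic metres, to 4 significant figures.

655.0 cubic metres

Depth: 0.70 in × 25.4 = 17.78 mm.
Area: 3.684 ha = 36840 m².
1 mm over 1 m² is 1 L, so volume = 17.78 × 36840 = 655015.2 L = 655.0 m³.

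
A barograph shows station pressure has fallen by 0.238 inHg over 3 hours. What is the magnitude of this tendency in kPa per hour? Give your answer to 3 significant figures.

0.269 kPa per hour

0.238 inHg / 3 h × 3.38639 kPa/inHg = 0.269 kPa/h.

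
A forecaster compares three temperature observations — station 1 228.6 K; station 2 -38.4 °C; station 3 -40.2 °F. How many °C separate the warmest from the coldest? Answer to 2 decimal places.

station 1: 228.6 K = -44.550 °C.
station 3: -40.2 °F = -40.111 °C.
Spread: (-38.400) − (-44.550) = 6.150 °C.

6.15 °C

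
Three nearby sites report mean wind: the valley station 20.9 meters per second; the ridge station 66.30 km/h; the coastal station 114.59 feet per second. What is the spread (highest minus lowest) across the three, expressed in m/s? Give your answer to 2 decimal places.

the ridge station: 66.30 km/h = 18.4167 m/s.
the coastal station: 114.59 ft/s = 34.9270 m/s.
Spread: 34.9270 − 18.4167 = 16.51 m/s.

16.51 m/s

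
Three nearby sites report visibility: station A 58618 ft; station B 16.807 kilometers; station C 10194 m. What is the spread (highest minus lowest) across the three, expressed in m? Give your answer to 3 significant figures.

station A: 58618 ft = 17866.77 m.
station B: 16.807 km = 16807.00 m.
Spread: 17866.77 − 10194.00 = 7670 m.

7670 m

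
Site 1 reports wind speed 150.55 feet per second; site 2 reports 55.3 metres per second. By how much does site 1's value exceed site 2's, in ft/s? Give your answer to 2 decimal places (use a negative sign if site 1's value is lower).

-30.88 ft/s

site 2: 55.3 m/s = 181.4304 ft/s.
Difference: 150.5500 − 181.4304 = -30.88 ft/s.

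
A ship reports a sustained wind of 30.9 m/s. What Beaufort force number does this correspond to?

Beaufort force 11

30.9 m/s lies in the Beaufort 11 band (violent storm, 28.5–32.6 m/s).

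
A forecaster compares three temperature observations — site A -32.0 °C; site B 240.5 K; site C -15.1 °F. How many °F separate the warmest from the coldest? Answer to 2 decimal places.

11.67 °F

site B: 240.5 K = -32.650 °C.
site C: -15.1 °F = -26.167 °C.
Spread: (-26.167) − (-32.650) = 6.483 °C = 11.67 °F.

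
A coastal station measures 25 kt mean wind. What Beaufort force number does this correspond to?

25 kt lies in the Beaufort 6 band (strong breeze, 22–27 kt).

Beaufort force 6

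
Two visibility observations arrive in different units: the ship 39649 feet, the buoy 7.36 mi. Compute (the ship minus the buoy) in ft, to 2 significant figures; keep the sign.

the buoy: 7.36 SM = 38860.80 ft.
Difference: 39649.00 − 38860.80 = 790 ft.

790 ft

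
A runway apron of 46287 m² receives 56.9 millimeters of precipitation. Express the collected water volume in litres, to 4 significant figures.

1 mm over 1 m² is 1 L, so volume = 56.9 × 46287 = 2633730.3 L ≈ 2634000 L.

2634000 litres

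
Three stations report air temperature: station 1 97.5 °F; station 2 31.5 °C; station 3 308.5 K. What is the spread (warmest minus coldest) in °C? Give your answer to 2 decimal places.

4.89 °C

station 1: 97.5 °F = 36.389 °C.
station 3: 308.5 K = 35.350 °C.
Spread: 36.389 − 31.500 = 4.889 °C.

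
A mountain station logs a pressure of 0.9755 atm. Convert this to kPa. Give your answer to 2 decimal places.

98.84 kPa

1 atm = 101.325 kPa, so 0.9755 × 101.325 = 98.84 kPa.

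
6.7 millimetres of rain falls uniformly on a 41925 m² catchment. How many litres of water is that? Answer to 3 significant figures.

281000 litres

1 mm over 1 m² is 1 L, so volume = 6.7 × 41925 = 280897.5 L ≈ 281000 L.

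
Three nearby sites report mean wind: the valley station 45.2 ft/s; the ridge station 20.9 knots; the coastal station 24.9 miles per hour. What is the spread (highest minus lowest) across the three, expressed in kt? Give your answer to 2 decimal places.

5.88 kt

the valley station: 45.2 ft/s = 26.7803 kt.
the coastal station: 24.9 mph = 21.6375 kt.
Spread: 26.7803 − 20.9000 = 5.88 kt.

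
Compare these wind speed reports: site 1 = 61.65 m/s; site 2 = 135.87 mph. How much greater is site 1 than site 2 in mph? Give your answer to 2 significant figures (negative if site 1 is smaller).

2.0 mph

site 1: 61.65 m/s = 137.907 mph.
Difference: 137.907 − 135.870 = 2.0 mph.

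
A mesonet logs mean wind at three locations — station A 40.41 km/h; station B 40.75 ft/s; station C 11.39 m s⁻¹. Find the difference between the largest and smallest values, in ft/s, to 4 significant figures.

3.923 ft/s

station A: 40.41 km/h = 36.82743 ft/s.
station C: 11.39 m/s = 37.36877 ft/s.
Spread: 40.75000 − 36.82743 = 3.923 ft/s.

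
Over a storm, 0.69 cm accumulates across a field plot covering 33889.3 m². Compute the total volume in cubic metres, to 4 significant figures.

Depth: 0.69 cm × 10 = 6.9 mm.
1 mm over 1 m² is 1 L, so volume = 6.9 × 33889.3 = 233836.17 L = 233.8 m³.

233.8 cubic metres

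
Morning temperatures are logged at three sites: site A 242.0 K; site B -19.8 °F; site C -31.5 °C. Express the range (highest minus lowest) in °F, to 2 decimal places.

site A: 242.0 K = -31.150 °C.
site B: -19.8 °F = -28.778 °C.
Spread: (-28.778) − (-31.500) = 2.722 °C = 4.90 °F.

4.90 °F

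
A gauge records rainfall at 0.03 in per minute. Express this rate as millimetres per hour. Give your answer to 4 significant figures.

0.03 in/minute × 25.4 mm/in × 60 minute/hour = 45.72 mm/hour.

45.72 mm/hour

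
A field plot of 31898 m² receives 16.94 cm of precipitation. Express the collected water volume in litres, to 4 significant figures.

5404000 litres

Depth: 16.94 cm × 10 = 169.4 mm.
1 mm over 1 m² is 1 L, so volume = 169.4 × 31898 = 5403521.2 L ≈ 5404000 L.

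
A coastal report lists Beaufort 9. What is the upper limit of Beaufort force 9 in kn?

Beaufort 9 (strong gale) spans 41–47 knots.

47 kt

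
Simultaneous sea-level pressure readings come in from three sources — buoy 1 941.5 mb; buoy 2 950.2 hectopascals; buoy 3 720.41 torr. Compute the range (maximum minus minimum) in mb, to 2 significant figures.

buoy 2: 950.2 hPa = 950.20 mb.
buoy 3: 720.41 mmHg = 960.47 mb.
Spread: 960.47 − 941.50 = 19 mb.

19 mb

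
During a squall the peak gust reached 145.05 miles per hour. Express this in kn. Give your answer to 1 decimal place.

126.0 kt

1 mph = 0.868976 kt, so 145.05 × 0.868976 = 126.0 kt.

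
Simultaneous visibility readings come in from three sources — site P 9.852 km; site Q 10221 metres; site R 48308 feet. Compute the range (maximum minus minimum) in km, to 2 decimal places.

4.87 km

site Q: 10221 m = 10.2210 km.
site R: 48308 ft = 14.7243 km.
Spread: 14.7243 − 9.8520 = 4.87 km.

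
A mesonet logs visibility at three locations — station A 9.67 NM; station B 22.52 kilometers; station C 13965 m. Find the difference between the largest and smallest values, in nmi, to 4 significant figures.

4.619 nmi

station B: 22.52 km = 12.15983 nmi.
station C: 13965 m = 7.54050 nmi.
Spread: 12.15983 − 7.54050 = 4.619 nmi.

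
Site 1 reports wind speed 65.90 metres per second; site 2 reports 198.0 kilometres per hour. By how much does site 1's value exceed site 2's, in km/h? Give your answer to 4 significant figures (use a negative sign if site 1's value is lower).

site 1: 65.90 m/s = 237.2400 km/h.
Difference: 237.2400 − 198.0000 = 39.24 km/h.

39.24 km/h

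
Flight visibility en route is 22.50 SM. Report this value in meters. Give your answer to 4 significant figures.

36210 m

1 SM = 1609.34 m, so 22.50 × 1609.34 = 36210 m.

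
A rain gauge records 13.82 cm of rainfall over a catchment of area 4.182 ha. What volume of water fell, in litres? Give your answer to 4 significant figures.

5780000 litres

Depth: 13.82 cm × 10 = 138.2 mm.
Area: 4.182 ha = 41820 m².
1 mm over 1 m² is 1 L, so volume = 138.2 × 41820 = 5779524 L ≈ 5780000 L.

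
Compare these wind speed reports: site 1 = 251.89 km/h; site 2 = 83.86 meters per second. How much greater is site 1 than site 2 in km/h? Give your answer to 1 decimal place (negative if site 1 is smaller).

site 2: 83.86 m/s = 301.896 km/h.
Difference: 251.890 − 301.896 = -50.0 km/h.

-50.0 km/h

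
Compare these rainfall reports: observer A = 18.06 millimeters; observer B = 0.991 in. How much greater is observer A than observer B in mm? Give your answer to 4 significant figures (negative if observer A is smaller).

-7.111 mm

observer B: 0.991 in = 25.17140 mm.
Difference: 18.06000 − 25.17140 = -7.111 mm.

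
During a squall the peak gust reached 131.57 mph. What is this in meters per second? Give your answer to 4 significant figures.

58.82 m/s

1 mph = 0.44704 m/s, so 131.57 × 0.44704 = 58.82 m/s.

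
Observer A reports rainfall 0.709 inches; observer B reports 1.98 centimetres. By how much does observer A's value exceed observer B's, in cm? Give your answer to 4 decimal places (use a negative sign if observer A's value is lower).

-0.1791 cm

observer A: 0.709 in = 1.800860 cm.
Difference: 1.800860 − 1.980000 = -0.1791 cm.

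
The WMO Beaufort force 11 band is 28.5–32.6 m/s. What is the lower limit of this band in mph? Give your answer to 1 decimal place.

63.8 mph

28.5–32.6 m/s × 2.237 = 63.8–72.9 mph.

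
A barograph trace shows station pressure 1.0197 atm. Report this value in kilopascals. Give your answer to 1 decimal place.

103.3 kPa

1 atm = 101.325 kPa, so 1.0197 × 101.325 = 103.3 kPa.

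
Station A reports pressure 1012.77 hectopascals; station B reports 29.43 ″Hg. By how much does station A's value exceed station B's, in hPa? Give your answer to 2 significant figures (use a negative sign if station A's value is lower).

16 hPa

station B: 29.43 inHg = 996.61 hPa.
Difference: 1012.77 − 996.61 = 16 hPa.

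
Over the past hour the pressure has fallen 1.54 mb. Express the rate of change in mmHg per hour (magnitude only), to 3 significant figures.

1.16 mmHg per hour

1.54 mb / 1 h × 0.750062 mmHg/mb = 1.16 mmHg/h.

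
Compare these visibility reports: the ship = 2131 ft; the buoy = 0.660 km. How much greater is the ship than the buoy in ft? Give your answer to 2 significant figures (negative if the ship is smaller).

-34 ft

the buoy: 0.660 km = 2165.35 ft.
Difference: 2131.00 − 2165.35 = -34 ft.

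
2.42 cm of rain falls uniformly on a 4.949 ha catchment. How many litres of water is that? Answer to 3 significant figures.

1200000 litres

Depth: 2.42 cm × 10 = 24.2 mm.
Area: 4.949 ha = 49490 m².
1 mm over 1 m² is 1 L, so volume = 24.2 × 49490 = 1197658 L ≈ 1200000 L.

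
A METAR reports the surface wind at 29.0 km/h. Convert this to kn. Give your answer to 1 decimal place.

15.7 kt

1 km/h = 0.539957 kt, so 29.0 × 0.539957 = 15.7 kt.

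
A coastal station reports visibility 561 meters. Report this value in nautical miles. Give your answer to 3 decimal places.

1 m = 0.000539957 nmi, so 561 × 0.000539957 = 0.303 nmi.

0.303 nmi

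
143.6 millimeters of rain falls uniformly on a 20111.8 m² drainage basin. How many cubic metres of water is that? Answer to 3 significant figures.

1 mm over 1 m² is 1 L, so volume = 143.6 × 20111.8 = 2888054.5 L = 2890 m³.

2890 cubic metres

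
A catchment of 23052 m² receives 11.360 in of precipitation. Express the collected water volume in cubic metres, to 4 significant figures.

Depth: 11.360 in × 25.4 = 288.544 mm.
1 mm over 1 m² is 1 L, so volume = 288.544 × 23052 = 6651516.3 L = 6652 m³.

6652 cubic metres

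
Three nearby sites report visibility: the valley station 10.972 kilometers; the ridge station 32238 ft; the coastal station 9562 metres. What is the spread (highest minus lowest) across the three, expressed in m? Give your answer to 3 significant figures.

the valley station: 10.972 km = 10972.00 m.
the ridge station: 32238 ft = 9826.14 m.
Spread: 10972.00 − 9562.00 = 1410 m.

1410 m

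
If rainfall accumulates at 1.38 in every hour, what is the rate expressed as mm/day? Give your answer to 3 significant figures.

1.38 in/hour × 25.4 mm/in × 24 hour/day = 841 mm/day.

841 mm/day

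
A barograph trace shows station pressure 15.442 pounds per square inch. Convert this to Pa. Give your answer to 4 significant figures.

106500 Pa

1 psi = 6894.76 Pa, so 15.442 × 6894.76 = 106500 Pa.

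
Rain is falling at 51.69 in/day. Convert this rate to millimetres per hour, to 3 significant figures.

51.69 in/day × 25.4 mm/in × 0.0416667 day/hour = 54.7 mm/hour.

54.7 mm/hour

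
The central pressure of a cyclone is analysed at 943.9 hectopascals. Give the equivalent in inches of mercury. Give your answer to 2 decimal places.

27.87 inHg

1 hPa = 0.02953 inHg, so 943.9 × 0.02953 = 27.87 inHg.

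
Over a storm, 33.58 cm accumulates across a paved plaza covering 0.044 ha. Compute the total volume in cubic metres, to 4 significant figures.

147.8 cubic metres

Depth: 33.58 cm × 10 = 335.8 mm.
Area: 0.044 ha = 440 m².
1 mm over 1 m² is 1 L, so volume = 335.8 × 440 = 147752 L = 147.8 m³.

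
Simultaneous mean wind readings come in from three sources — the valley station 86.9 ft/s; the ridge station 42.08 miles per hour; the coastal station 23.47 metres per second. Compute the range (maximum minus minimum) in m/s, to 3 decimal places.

the valley station: 86.9 ft/s = 26.48712 m/s.
the ridge station: 42.08 mph = 18.81144 m/s.
Spread: 26.48712 − 18.81144 = 7.676 m/s.

7.676 m/s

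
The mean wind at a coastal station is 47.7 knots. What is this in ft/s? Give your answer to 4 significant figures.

1 kt = 1.68781 ft/s, so 47.7 × 1.68781 = 80.51 ft/s.

80.51 ft/s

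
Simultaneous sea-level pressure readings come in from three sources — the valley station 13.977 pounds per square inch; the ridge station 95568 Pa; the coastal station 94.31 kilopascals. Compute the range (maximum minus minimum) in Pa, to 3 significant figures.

2060 Pa

the valley station: 13.977 psi = 96368.02 Pa.
the coastal station: 94.31 kPa = 94310.00 Pa.
Spread: 96368.02 − 94310.00 = 2060 Pa.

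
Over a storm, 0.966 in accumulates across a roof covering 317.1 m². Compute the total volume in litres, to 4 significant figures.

7780 litres

Depth: 0.966 in × 25.4 = 24.5364 mm.
1 mm over 1 m² is 1 L, so volume = 24.5364 × 317.1 = 7780.4924 L ≈ 7780 L.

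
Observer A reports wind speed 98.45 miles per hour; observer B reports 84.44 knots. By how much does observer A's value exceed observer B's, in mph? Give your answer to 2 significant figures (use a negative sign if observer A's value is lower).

observer B: 84.44 kt = 97.172 mph.
Difference: 98.450 − 97.172 = 1.3 mph.

1.3 mph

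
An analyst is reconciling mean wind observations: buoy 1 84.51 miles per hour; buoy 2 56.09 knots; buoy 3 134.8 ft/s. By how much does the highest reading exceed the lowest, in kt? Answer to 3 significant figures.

buoy 1: 84.51 mph = 73.437 kt.
buoy 3: 134.8 ft/s = 79.867 kt.
Spread: 79.867 − 56.090 = 23.8 kt.

23.8 kt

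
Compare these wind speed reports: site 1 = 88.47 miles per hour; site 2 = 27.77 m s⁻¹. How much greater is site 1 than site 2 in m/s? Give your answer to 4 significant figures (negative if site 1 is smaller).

site 1: 88.47 mph = 39.5496 m/s.
Difference: 39.5496 − 27.7700 = 11.78 m/s.

11.78 m/s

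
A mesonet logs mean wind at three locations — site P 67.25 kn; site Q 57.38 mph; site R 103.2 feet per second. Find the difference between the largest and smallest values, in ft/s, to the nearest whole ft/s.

29 ft/s

site P: 67.25 kt = 113.51 ft/s.
site Q: 57.38 mph = 84.16 ft/s.
Spread: 113.51 − 84.16 = 29 ft/s.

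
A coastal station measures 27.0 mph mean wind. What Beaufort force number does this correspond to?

27.0 mph = 12.1 m/s, which is Beaufort 6 (strong breeze, 10.8–13.8 m/s).

Beaufort force 6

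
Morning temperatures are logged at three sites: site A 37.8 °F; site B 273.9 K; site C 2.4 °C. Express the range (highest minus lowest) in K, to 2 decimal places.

2.47 K

site A: 37.8 °F = 3.222 °C.
site B: 273.9 K = 0.750 °C.
Spread: 3.222 − 0.750 = 2.472 °C.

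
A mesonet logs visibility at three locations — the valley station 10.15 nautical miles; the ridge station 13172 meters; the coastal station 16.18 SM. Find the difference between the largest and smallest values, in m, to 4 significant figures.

12870 m

the valley station: 10.15 nmi = 18797.80 m.
the coastal station: 16.18 SM = 26039.19 m.
Spread: 26039.19 − 13172.00 = 12870 m.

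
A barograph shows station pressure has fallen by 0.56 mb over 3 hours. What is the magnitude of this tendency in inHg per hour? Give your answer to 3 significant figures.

0.56 mb / 3 h × 0.02953 inHg/mb = 0.00551 inHg/h.

0.00551 inHg per hour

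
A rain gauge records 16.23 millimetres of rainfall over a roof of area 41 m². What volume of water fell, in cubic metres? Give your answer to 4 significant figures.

0.6654 cubic metres

1 mm over 1 m² is 1 L, so volume = 16.23 × 41 = 665.43 L = 0.6654 m³.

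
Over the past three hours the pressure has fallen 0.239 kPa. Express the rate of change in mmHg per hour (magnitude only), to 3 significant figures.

0.598 mmHg per hour

0.239 kPa / 3 h × 7.50062 mmHg/kPa = 0.598 mmHg/h.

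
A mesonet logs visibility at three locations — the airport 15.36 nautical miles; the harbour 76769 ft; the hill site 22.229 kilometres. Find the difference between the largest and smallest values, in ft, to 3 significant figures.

20400 ft

the airport: 15.36 nmi = 93329.13 ft.
the hill site: 22.229 km = 72929.79 ft.
Spread: 93329.13 − 72929.79 = 20400 ft.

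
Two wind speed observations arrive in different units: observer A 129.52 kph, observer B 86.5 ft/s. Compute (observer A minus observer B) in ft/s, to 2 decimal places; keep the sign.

31.54 ft/s

observer A: 129.52 km/h = 118.0373 ft/s.
Difference: 118.0373 − 86.5000 = 31.54 ft/s.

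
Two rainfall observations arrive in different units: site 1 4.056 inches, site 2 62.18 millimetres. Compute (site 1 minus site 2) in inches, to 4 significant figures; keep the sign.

1.608 in

site 2: 62.18 mm = 2.44803 in.
Difference: 4.05600 − 2.44803 = 1.608 in.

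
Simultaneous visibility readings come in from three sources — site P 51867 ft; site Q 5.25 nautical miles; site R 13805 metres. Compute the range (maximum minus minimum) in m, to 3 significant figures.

site P: 51867 ft = 15809.06 m.
site Q: 5.25 nmi = 9723.00 m.
Spread: 15809.06 − 9723.00 = 6090 m.

6090 m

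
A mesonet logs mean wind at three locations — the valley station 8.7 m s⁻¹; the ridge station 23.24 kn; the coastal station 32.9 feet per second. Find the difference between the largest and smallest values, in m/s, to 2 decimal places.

3.26 m/s

the ridge station: 23.24 kt = 11.9557 m/s.
the coastal station: 32.9 ft/s = 10.0279 m/s.
Spread: 11.9557 − 8.7000 = 3.26 m/s.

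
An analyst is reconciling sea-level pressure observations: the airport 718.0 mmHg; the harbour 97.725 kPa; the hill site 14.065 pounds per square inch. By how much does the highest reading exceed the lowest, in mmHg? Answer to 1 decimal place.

15.0 mmHg

the harbour: 97.725 kPa = 732.998 mmHg.
the hill site: 14.065 psi = 727.370 mmHg.
Spread: 732.998 − 718.000 = 15.0 mmHg.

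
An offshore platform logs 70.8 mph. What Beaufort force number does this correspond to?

70.8 mph = 31.7 m/s, which is Beaufort 11 (violent storm, 28.5–32.6 m/s).

Beaufort force 11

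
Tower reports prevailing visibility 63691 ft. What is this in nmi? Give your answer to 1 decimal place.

1 ft = 0.000164579 nmi, so 63691 × 0.000164579 = 10.5 nmi.

10.5 nmi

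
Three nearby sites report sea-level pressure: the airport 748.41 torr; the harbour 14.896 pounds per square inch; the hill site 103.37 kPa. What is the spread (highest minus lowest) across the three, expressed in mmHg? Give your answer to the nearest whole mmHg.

27 mmHg

the harbour: 14.896 psi = 770.35 mmHg.
the hill site: 103.37 kPa = 775.34 mmHg.
Spread: 775.34 − 748.41 = 27 mmHg.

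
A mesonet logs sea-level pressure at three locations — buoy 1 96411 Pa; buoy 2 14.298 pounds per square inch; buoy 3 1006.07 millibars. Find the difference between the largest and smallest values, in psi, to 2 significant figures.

buoy 1: 96411 Pa = 13.9832 psi.
buoy 3: 1006.07 mb = 14.5918 psi.
Spread: 14.5918 − 13.9832 = 0.61 psi.

0.61 psi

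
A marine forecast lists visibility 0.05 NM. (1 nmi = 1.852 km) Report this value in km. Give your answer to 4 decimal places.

0.0926 km

1 nmi = 1.852 km, so 0.05 × 1.852 = 0.0926 km.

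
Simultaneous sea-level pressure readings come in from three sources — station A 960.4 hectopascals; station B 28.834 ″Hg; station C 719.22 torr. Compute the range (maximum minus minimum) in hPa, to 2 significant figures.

station B: 28.834 inHg = 976.43 hPa.
station C: 719.22 mmHg = 958.88 hPa.
Spread: 976.43 − 958.88 = 18 hPa.

18 hPa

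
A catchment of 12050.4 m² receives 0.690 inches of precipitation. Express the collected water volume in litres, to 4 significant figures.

211200 litres

Depth: 0.690 in × 25.4 = 17.526 mm.
1 mm over 1 m² is 1 L, so volume = 17.526 × 12050.4 = 211195.31 L ≈ 211200 L.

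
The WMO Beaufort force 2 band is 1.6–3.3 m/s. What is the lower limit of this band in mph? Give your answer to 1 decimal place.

3.6 mph

1.6–3.3 m/s × 2.237 = 3.6–7.4 mph.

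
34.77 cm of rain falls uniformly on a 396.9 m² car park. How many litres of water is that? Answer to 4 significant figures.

138000 litres

Depth: 34.77 cm × 10 = 347.7 mm.
1 mm over 1 m² is 1 L, so volume = 347.7 × 396.9 = 138002.13 L ≈ 138000 L.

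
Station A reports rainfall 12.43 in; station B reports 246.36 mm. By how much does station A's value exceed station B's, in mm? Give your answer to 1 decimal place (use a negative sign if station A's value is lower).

station A: 12.43 in = 315.722 mm.
Difference: 315.722 − 246.360 = 69.4 mm.

69.4 mm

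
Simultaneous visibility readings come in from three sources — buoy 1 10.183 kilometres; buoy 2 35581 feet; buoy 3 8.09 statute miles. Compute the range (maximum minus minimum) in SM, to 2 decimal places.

1.76 SM

buoy 1: 10.183 km = 6.3274 SM.
buoy 2: 35581 ft = 6.7388 SM.
Spread: 8.0900 − 6.3274 = 1.76 SM.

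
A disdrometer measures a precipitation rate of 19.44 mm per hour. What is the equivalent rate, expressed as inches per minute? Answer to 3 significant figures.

0.0128 in/minute

19.44 mm/hour × 0.0393701 in/mm × 0.0166667 hour/minute = 0.0128 in/minute.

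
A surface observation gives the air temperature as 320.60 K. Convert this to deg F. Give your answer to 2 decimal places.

First to °C: 47.45 °C.
Then to °F: 117.41 °F.

117.41 °F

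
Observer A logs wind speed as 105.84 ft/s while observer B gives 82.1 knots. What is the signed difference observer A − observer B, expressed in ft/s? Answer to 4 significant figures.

-32.73 ft/s

observer B: 82.1 kt = 138.5692 ft/s.
Difference: 105.8400 − 138.5692 = -32.73 ft/s.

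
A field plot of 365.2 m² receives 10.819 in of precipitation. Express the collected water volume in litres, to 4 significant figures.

100400 litres

Depth: 10.819 in × 25.4 = 274.8026 mm.
1 mm over 1 m² is 1 L, so volume = 274.8026 × 365.2 = 100357.91 L ≈ 100400 L.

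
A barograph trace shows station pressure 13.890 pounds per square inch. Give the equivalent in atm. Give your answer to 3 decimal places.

1 psi = 0.068046 atm, so 13.890 × 0.068046 = 0.945 atm.

0.945 atm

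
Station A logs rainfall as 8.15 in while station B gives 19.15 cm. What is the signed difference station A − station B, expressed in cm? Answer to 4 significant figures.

1.551 cm

station A: 8.15 in = 20.70100 cm.
Difference: 20.70100 − 19.15000 = 1.551 cm.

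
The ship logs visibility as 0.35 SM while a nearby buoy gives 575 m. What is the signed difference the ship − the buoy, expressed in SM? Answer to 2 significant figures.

-0.0073 SM

the buoy: 575 m = 0.357288 SM.
Difference: 0.350000 − 0.357288 = -0.0073 SM.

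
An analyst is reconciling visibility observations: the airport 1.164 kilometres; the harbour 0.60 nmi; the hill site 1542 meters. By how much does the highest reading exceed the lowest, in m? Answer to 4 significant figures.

430.8 m

the airport: 1.164 km = 1164.000 m.
the harbour: 0.60 nmi = 1111.200 m.
Spread: 1542.000 − 1111.200 = 430.8 m.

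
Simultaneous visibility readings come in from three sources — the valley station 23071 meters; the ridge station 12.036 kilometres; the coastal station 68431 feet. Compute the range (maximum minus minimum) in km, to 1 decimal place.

the valley station: 23071 m = 23.071 km.
the coastal station: 68431 ft = 20.858 km.
Spread: 23.071 − 12.036 = 11.0 km.

11.0 km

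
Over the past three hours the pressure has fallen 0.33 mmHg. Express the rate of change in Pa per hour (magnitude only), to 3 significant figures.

0.33 mmHg / 3 h × 133.322 Pa/mmHg = 14.7 Pa/h.

14.7 Pa per hour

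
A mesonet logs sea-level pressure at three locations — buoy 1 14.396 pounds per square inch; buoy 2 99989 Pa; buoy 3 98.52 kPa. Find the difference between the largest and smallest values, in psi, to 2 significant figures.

buoy 2: 99989 Pa = 14.5022 psi.
buoy 3: 98.52 kPa = 14.2891 psi.
Spread: 14.5022 − 14.2891 = 0.21 psi.

0.21 psi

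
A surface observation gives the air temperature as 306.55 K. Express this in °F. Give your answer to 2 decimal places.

92.12 °F

First to °C: 33.40 °C.
Then to °F: 92.12 °F.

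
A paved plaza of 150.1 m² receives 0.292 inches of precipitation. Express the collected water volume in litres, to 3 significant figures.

Depth: 0.292 in × 25.4 = 7.4168 mm.
1 mm over 1 m² is 1 L, so volume = 7.4168 × 150.1 = 1113.2617 L ≈ 1110 L.

1110 litres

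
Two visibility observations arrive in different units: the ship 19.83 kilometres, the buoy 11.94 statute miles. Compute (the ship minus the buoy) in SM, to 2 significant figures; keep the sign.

0.38 SM

the ship: 19.83 km = 12.3218 SM.
Difference: 12.3218 − 11.9400 = 0.38 SM.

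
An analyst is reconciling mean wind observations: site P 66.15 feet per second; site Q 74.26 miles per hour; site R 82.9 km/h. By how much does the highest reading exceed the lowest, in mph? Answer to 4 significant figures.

site P: 66.15 ft/s = 45.1023 mph.
site R: 82.9 km/h = 51.5117 mph.
Spread: 74.2600 − 45.1023 = 29.16 mph.

29.16 mph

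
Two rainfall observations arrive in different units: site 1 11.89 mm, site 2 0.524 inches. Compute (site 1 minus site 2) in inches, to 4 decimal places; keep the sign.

-0.0559 in

site 1: 11.89 mm = 0.468110 in.
Difference: 0.468110 − 0.524000 = -0.0559 in.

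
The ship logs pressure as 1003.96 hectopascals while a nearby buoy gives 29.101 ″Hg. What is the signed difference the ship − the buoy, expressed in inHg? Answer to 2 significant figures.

0.55 inHg

the ship: 1003.96 hPa = 29.6469 inHg.
Difference: 29.6469 − 29.1010 = 0.55 inHg.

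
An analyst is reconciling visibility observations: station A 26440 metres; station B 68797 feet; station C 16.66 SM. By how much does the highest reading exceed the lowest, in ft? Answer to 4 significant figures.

19170 ft

station A: 26440 m = 86745.41 ft.
station C: 16.66 SM = 87964.80 ft.
Spread: 87964.80 − 68797.00 = 19170 ft.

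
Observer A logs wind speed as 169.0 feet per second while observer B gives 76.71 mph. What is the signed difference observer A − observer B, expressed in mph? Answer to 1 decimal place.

38.5 mph

observer A: 169.0 ft/s = 115.227 mph.
Difference: 115.227 − 76.710 = 38.5 mph.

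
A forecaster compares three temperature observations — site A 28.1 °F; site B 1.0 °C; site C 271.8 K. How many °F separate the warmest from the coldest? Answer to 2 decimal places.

site A: 28.1 °F = -2.167 °C.
site C: 271.8 K = -1.350 °C.
Spread: 1.000 − (-2.167) = 3.167 °C = 5.70 °F.

5.70 °F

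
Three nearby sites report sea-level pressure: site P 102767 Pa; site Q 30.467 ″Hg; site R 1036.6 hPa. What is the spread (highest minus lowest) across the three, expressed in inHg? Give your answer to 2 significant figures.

site P: 102767 Pa = 30.3471 inHg.
site R: 1036.6 hPa = 30.6108 inHg.
Spread: 30.6108 − 30.3471 = 0.26 inHg.

0.26 inHg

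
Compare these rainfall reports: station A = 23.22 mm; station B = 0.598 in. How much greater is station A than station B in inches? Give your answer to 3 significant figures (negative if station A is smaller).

0.316 in

station A: 23.22 mm = 0.91417 in.
Difference: 0.91417 − 0.59800 = 0.316 in.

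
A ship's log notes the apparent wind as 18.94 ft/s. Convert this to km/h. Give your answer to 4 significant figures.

20.78 km/h

1 ft/s = 1.09728 km/h, so 18.94 × 1.09728 = 20.78 km/h.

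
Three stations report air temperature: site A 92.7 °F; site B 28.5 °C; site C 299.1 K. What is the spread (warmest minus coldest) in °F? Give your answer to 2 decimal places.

site A: 92.7 °F = 33.722 °C.
site C: 299.1 K = 25.950 °C.
Spread: 33.722 − 25.950 = 7.772 °C = 13.99 °F.

13.99 °F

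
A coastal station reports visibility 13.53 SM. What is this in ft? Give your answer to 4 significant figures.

1 SM = 5280 ft, so 13.53 × 5280 = 71440 ft.

71440 ft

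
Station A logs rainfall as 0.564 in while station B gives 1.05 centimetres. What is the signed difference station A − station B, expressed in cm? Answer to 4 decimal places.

0.3826 cm

station A: 0.564 in = 1.432560 cm.
Difference: 1.432560 − 1.050000 = 0.3826 cm.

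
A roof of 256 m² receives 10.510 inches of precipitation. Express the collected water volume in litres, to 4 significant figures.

Depth: 10.510 in × 25.4 = 266.954 mm.
1 mm over 1 m² is 1 L, so volume = 266.954 × 256 = 68340.224 L ≈ 68340 L.

68340 litres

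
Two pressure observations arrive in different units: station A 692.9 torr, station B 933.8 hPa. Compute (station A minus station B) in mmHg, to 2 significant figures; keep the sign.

station B: 933.8 hPa = 700.407 mmHg.
Difference: 692.900 − 700.407 = -7.5 mmHg.

-7.5 mmHg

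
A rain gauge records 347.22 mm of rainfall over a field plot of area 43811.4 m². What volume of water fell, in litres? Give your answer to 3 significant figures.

15200000 litres

1 mm over 1 m² is 1 L, so volume = 347.22 × 43811.4 = 15212194 L ≈ 15200000 L.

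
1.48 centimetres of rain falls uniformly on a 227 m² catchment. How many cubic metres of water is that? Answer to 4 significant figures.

Depth: 1.48 cm × 10 = 14.8 mm.
1 mm over 1 m² is 1 L, so volume = 14.8 × 227 = 3359.6 L = 3.360 m³.

3.360 cubic metres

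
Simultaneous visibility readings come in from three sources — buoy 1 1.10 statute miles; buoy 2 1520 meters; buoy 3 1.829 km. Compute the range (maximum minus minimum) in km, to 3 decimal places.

buoy 1: 1.10 SM = 1.77028 km.
buoy 2: 1520 m = 1.52000 km.
Spread: 1.82900 − 1.52000 = 0.309 km.

0.309 km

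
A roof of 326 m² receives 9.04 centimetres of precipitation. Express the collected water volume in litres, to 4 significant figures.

Depth: 9.04 cm × 10 = 90.4 mm.
1 mm over 1 m² is 1 L, so volume = 90.4 × 326 = 29470.4 L ≈ 29470 L.

29470 litres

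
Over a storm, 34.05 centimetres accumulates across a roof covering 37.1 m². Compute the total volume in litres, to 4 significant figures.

12630 litres

Depth: 34.05 cm × 10 = 340.5 mm.
1 mm over 1 m² is 1 L, so volume = 340.5 × 37.1 = 12632.55 L ≈ 12630 L.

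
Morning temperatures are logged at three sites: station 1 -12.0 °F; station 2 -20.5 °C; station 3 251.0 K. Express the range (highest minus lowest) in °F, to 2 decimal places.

7.10 °F

station 1: -12.0 °F = -24.444 °C.
station 3: 251.0 K = -22.150 °C.
Spread: (-20.500) − (-24.444) = 3.944 °C = 7.10 °F.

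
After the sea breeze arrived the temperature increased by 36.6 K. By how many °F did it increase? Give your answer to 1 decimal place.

Converting a difference, only the 9/5 scale factor applies: Δ°F = 36.6 × 1.8 = 65.9 °F.

65.9 °F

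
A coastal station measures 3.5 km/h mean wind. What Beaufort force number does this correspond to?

Beaufort force 1

3.5 km/h = 1.0 m/s, which is Beaufort 1 (light air, 0.3–1.5 m/s).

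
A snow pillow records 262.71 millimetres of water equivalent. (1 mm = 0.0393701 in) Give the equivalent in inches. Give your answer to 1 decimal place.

10.3 in

1 mm = 0.0393701 in, so 262.71 × 0.0393701 = 10.3 in.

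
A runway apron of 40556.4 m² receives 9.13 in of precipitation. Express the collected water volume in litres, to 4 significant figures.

Depth: 9.13 in × 25.4 = 231.902 mm.
1 mm over 1 m² is 1 L, so volume = 231.902 × 40556.4 = 9405110.3 L ≈ 9405000 L.

9405000 litres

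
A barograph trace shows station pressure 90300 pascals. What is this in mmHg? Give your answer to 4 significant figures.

1 Pa = 0.00750062 mmHg, so 90300 × 0.00750062 = 677.3 mmHg.

677.3 mmHg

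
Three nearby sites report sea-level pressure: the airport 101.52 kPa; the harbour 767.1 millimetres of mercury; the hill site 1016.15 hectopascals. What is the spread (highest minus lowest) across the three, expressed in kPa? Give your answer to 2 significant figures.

the harbour: 767.1 mmHg = 102.2716 kPa.
the hill site: 1016.15 hPa = 101.6150 kPa.
Spread: 102.2716 − 101.5200 = 0.75 kPa.

0.75 kPa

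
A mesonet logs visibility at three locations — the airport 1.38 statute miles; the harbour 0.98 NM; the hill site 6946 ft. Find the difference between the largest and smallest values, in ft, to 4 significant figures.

1332 ft

the airport: 1.38 SM = 7286.40 ft.
the harbour: 0.98 nmi = 5954.59 ft.
Spread: 7286.40 − 5954.59 = 1332 ft.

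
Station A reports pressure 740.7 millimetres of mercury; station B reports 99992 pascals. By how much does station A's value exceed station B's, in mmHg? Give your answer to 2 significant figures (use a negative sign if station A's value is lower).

-9.3 mmHg

station B: 99992 Pa = 750.002 mmHg.
Difference: 740.700 − 750.002 = -9.3 mmHg.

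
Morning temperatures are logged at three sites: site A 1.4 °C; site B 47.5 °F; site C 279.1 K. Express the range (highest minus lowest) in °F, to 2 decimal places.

12.98 °F

site B: 47.5 °F = 8.611 °C.
site C: 279.1 K = 5.950 °C.
Spread: 8.611 − 1.400 = 7.211 °C = 12.98 °F.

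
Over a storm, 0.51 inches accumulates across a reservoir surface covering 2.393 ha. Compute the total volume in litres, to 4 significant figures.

Depth: 0.51 in × 25.4 = 12.954 mm.
Area: 2.393 ha = 23930 m².
1 mm over 1 m² is 1 L, so volume = 12.954 × 23930 = 309989.22 L ≈ 310000 L.

310000 litres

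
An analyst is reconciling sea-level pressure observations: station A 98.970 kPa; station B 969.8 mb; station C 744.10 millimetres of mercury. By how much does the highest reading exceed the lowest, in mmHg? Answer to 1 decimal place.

16.7 mmHg

station A: 98.970 kPa = 742.336 mmHg.
station B: 969.8 mb = 727.410 mmHg.
Spread: 744.100 − 727.410 = 16.7 mmHg.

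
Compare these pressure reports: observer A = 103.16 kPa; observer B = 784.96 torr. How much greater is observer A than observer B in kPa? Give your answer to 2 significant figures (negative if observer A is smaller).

-1.5 kPa

observer B: 784.96 mmHg = 104.653 kPa.
Difference: 103.160 − 104.653 = -1.5 kPa.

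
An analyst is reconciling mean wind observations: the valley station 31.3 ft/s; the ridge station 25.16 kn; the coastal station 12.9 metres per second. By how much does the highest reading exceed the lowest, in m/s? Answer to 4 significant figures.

3.403 m/s

the valley station: 31.3 ft/s = 9.54024 m/s.
the ridge station: 25.16 kt = 12.94342 m/s.
Spread: 12.94342 − 9.54024 = 3.403 m/s.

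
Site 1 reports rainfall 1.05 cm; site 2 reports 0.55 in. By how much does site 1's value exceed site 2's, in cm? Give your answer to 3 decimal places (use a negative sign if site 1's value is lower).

site 2: 0.55 in = 1.39700 cm.
Difference: 1.05000 − 1.39700 = -0.347 cm.

-0.347 cm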